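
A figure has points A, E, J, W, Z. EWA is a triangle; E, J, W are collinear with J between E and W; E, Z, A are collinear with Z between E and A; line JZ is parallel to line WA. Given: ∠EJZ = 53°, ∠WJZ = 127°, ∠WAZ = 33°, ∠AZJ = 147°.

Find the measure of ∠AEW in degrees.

∠AEW = 94°

1. ∠AWE = 53°  [JZ∥WA, corresponding at J]
2. ∠EAW = 33°  [Z on ray AE]
3. ∠AEW = 94°  [△EWA]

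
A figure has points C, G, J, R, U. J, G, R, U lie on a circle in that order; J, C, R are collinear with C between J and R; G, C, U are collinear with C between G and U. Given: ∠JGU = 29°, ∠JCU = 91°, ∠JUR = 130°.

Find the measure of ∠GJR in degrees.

1. ∠JRU = 29°  [same arc JU]
2. ∠RCU = 89°  [linear pair at C on JR]
3. ∠GUR = 62°  [△RCU]
4. ∠GJR = 62°  [same arc GR]

∠GJR = 62°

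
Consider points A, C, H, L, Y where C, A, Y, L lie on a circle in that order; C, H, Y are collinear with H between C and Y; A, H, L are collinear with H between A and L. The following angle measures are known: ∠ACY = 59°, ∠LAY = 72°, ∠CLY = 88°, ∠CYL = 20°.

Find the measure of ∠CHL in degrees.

∠CHL = 79°

1. ∠ALY = 59°  [same arc AY]
2. ∠LHY = 101°  [△YHL]
3. ∠CHL = 79°  [linear pair at H on CY]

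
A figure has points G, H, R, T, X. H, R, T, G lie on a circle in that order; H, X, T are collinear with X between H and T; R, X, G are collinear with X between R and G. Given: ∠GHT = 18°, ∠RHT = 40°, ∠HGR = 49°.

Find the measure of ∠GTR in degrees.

1. ∠GRT = 18°  [same arc TG]
2. ∠RGT = 40°  [same arc RT]
3. ∠GTR = 122°  [△RTG]

∠GTR = 122°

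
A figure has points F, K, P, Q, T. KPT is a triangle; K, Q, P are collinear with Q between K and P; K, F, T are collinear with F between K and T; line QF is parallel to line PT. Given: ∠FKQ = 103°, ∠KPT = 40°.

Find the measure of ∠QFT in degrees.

1. ∠PKT = 103°  [Q on KP, F on KT]
2. ∠KTP = 37°  [△KPT]
3. ∠KFQ = 37°  [QF∥PT, corresponding at F]
4. ∠QFT = 143°  [linear pair at F on KT]

∠QFT = 143°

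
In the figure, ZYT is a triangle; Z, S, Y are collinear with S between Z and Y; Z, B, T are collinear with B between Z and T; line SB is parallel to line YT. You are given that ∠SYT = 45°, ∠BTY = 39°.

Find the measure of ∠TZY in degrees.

∠TZY = 96°

1. ∠TYZ = 45°  [S on ray YZ]
2. ∠YTZ = 39°  [B on ray TZ]
3. ∠TZY = 96°  [△ZYT]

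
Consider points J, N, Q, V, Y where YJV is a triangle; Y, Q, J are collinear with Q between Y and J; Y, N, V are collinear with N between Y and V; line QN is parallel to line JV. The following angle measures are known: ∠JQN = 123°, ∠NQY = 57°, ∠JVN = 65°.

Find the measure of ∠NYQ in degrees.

1. ∠VJY = 57°  [QN∥JV, corresponding at Q]
2. ∠JVY = 65°  [N on ray VY]
3. ∠JYV = 58°  [△YJV]
4. ∠NYQ = 58°  [Q on YJ, N on YV]

∠NYQ = 58°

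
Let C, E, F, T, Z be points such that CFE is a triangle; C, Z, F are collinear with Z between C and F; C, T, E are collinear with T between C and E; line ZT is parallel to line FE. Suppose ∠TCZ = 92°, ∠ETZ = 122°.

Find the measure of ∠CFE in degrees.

1. ∠CTZ = 58°  [linear pair at T on CE]
2. ∠CZT = 30°  [△CZT]
3. ∠CFE = 30°  [ZT∥FE, corresponding at Z]

∠CFE = 30°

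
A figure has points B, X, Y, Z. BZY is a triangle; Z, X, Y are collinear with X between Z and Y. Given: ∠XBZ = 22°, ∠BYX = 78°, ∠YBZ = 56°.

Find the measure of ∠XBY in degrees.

∠XBY = 34°

1. ∠BYZ = 78°  [X on ray YZ]
2. ∠BZY = 46°  [△BZY]
3. ∠BZX = 46°  [X on ray ZY]
4. ∠BXZ = 112°  [△BZX]
5. ∠BXY = 68°  [linear pair at X on ZY]
6. ∠XBY = 34°  [△BXY]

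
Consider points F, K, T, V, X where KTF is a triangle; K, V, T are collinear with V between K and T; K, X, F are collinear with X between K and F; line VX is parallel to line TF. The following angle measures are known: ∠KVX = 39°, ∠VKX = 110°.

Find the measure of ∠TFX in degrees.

∠TFX = 31°

1. ∠KXV = 31°  [△KVX]
2. ∠FXV = 149°  [linear pair at X on KF]
3. ∠TFX = 31°  [VX∥TF, co-interior at F–X]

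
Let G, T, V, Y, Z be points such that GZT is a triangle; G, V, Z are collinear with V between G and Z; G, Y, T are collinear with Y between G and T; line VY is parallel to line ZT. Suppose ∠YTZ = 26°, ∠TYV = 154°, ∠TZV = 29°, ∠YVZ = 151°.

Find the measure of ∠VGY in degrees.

∠VGY = 125°

1. ∠GYV = 26°  [linear pair at Y on GT]
2. ∠GVY = 29°  [linear pair at V on GZ]
3. ∠VGY = 125°  [△GVY]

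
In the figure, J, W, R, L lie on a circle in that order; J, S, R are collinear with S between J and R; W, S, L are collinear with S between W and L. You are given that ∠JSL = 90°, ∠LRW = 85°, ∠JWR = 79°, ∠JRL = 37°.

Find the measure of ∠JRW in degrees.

∠JRW = 48°

1. ∠LJW = 95°  [cyclic JWRL, opposite ∠J+∠R]
2. ∠JWL = 37°  [same arc JL]
3. ∠JLW = 48°  [△JWL]
4. ∠JRW = 48°  [same arc JW]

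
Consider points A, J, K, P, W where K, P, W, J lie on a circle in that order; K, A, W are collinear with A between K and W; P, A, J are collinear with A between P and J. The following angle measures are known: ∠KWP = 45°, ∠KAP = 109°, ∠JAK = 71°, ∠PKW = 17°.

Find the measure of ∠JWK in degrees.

1. ∠JAW = 109°  [vertical angles at A]
2. ∠PJW = 17°  [same arc PW]
3. ∠JWK = 54°  [△WAJ]

∠JWK = 54°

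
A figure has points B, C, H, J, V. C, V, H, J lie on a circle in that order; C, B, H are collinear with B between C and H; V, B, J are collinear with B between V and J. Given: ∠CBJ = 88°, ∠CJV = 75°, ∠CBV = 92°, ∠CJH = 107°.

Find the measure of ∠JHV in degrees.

1. ∠HBV = 88°  [vertical angles at B]
2. ∠HBJ = 92°  [linear pair at B on CH]
3. ∠HCJ = 17°  [△CBJ]
4. ∠CHV = 75°  [same arc CV]
5. ∠CHJ = 56°  [△CHJ]
6. ∠HVJ = 17°  [△VBH]
7. ∠HJV = 32°  [△HBJ]
8. ∠JHV = 131°  [△VHJ]

∠JHV = 131°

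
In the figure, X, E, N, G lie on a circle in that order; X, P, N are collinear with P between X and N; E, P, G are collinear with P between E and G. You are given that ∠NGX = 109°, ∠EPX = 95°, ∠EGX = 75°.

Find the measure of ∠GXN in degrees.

1. ∠GPN = 95°  [vertical angles at P]
2. ∠GPX = 85°  [linear pair at P on XN]
3. ∠GXN = 20°  [△XPG]

∠GXN = 20°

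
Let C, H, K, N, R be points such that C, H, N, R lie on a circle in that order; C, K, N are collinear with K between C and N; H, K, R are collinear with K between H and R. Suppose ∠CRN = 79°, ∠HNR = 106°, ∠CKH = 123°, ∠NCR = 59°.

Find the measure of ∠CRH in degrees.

1. ∠CNR = 42°  [△CNR]
2. ∠HCR = 74°  [cyclic CHNR, opposite ∠C+∠N]
3. ∠CHR = 42°  [same arc CR]
4. ∠CRH = 64°  [△CHR]

∠CRH = 64°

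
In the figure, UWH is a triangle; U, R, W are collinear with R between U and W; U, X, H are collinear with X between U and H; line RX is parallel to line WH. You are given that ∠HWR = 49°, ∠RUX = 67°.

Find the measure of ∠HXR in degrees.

∠HXR = 116°

1. ∠HWU = 49°  [R on ray WU]
2. ∠HUW = 67°  [R on UW, X on UH]
3. ∠UHW = 64°  [△UWH]
4. ∠RXU = 64°  [RX∥WH, corresponding at X]
5. ∠HXR = 116°  [linear pair at X on UH]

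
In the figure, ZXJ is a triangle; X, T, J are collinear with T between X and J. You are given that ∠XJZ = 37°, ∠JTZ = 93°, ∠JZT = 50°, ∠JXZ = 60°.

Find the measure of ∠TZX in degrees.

∠TZX = 33°

1. ∠XTZ = 87°  [linear pair at T on XJ]
2. ∠TXZ = 60°  [T on ray XJ]
3. ∠TZX = 33°  [△ZXT]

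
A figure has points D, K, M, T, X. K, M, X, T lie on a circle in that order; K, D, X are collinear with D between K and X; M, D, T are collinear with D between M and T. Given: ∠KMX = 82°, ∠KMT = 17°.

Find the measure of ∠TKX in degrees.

1. ∠KTX = 98°  [cyclic KMXT, opposite ∠M+∠T]
2. ∠KXT = 17°  [same arc KT]
3. ∠TKX = 65°  [△KXT]

∠TKX = 65°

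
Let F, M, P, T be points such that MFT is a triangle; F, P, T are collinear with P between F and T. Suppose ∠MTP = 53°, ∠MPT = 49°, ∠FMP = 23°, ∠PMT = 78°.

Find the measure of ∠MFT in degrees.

∠MFT = 26°

1. ∠FPM = 131°  [linear pair at P on FT]
2. ∠MFP = 26°  [△MFP]
3. ∠MFT = 26°  [P on ray FT]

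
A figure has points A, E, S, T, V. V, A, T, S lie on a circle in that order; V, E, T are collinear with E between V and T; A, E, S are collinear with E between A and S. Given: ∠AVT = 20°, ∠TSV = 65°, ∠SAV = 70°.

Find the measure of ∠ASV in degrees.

1. ∠TAV = 115°  [cyclic VATS, opposite ∠A+∠S]
2. ∠ATV = 45°  [△VAT]
3. ∠ASV = 45°  [same arc VA]

∠ASV = 45°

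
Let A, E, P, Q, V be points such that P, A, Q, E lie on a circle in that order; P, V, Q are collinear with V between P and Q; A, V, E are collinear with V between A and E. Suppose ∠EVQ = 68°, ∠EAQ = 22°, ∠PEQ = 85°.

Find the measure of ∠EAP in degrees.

1. ∠EPQ = 22°  [same arc QE]
2. ∠EQP = 73°  [△PQE]
3. ∠EAP = 73°  [same arc PE]

∠EAP = 73°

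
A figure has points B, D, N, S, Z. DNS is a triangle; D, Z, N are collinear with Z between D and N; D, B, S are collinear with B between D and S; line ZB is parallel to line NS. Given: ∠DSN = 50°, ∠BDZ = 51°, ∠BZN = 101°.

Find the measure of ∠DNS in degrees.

1. ∠DBZ = 50°  [ZB∥NS, corresponding at B]
2. ∠BZD = 79°  [△DZB]
3. ∠DNS = 79°  [ZB∥NS, corresponding at Z]

∠DNS = 79°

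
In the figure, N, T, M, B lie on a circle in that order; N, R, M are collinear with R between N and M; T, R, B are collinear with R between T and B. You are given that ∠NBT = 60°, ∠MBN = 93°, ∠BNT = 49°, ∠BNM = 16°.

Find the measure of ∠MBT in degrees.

∠MBT = 33°

1. ∠BRN = 104°  [△NRB]
2. ∠BMN = 71°  [△NMB]
3. ∠BRM = 76°  [linear pair at R on NM]
4. ∠MBT = 33°  [△MRB]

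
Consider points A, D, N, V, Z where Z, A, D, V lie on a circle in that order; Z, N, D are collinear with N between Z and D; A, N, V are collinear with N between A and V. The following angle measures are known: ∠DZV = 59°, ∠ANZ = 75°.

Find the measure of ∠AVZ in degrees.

∠AVZ = 16°

1. ∠DAV = 59°  [same arc DV]
2. ∠AND = 105°  [linear pair at N on ZD]
3. ∠ADZ = 16°  [△AND]
4. ∠AVZ = 16°  [same arc ZA]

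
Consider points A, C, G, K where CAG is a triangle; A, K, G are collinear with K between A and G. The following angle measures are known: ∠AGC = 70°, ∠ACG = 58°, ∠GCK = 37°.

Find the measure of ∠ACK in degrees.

∠ACK = 21°

1. ∠CAG = 52°  [△CAG]
2. ∠CGK = 70°  [K on ray GA]
3. ∠CKG = 73°  [△CKG]
4. ∠CAK = 52°  [K on ray AG]
5. ∠AKC = 107°  [linear pair at K on AG]
6. ∠ACK = 21°  [△CAK]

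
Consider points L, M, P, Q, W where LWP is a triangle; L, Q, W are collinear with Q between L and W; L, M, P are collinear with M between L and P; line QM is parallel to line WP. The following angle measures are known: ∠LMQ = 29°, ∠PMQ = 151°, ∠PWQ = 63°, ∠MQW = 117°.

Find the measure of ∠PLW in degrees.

1. ∠LPW = 29°  [QM∥WP, corresponding at M]
2. ∠LWP = 63°  [Q on ray WL]
3. ∠PLW = 88°  [△LWP]

∠PLW = 88°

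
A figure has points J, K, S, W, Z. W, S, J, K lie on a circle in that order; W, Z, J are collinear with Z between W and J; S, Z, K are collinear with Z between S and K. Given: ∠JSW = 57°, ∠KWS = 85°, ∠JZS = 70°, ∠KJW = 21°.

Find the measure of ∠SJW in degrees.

∠SJW = 74°

1. ∠JKW = 123°  [cyclic WSJK, opposite ∠S+∠K]
2. ∠KZW = 70°  [vertical angles at Z]
3. ∠JWK = 36°  [△WJK]
4. ∠SKW = 74°  [△WZK]
5. ∠SJW = 74°  [same arc WS]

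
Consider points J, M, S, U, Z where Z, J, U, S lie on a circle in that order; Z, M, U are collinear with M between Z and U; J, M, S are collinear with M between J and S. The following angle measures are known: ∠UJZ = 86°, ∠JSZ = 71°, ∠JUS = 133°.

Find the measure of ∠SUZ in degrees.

1. ∠JZS = 47°  [cyclic ZJUS, opposite ∠Z+∠U]
2. ∠SJZ = 62°  [△ZJS]
3. ∠SUZ = 62°  [same arc ZS]

∠SUZ = 62°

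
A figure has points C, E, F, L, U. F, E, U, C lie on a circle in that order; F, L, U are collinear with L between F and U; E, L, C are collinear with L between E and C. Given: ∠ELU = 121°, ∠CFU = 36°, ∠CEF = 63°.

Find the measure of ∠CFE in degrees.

∠CFE = 94°

1. ∠CLF = 121°  [vertical angles at L]
2. ∠ECF = 23°  [△FLC]
3. ∠CFE = 94°  [△FEC]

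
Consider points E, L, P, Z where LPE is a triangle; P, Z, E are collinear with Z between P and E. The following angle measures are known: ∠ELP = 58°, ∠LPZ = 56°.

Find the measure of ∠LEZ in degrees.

1. ∠EPL = 56°  [Z on ray PE]
2. ∠LEP = 66°  [△LPE]
3. ∠LEZ = 66°  [Z on ray EP]

∠LEZ = 66°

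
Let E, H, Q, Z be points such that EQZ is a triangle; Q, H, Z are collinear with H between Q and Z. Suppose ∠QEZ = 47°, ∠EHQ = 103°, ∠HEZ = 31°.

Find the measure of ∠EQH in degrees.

∠EQH = 61°

1. ∠EHZ = 77°  [linear pair at H on QZ]
2. ∠EZH = 72°  [△EHZ]
3. ∠EZQ = 72°  [H on ray ZQ]
4. ∠EQZ = 61°  [△EQZ]
5. ∠EQH = 61°  [H on ray QZ]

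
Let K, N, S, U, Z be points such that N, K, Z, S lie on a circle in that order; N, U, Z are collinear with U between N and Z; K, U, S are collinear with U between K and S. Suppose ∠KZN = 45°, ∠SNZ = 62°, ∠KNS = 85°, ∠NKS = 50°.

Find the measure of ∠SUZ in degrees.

∠SUZ = 107°

1. ∠KSN = 45°  [same arc NK]
2. ∠NUS = 73°  [△NUS]
3. ∠SUZ = 107°  [linear pair at U on NZ]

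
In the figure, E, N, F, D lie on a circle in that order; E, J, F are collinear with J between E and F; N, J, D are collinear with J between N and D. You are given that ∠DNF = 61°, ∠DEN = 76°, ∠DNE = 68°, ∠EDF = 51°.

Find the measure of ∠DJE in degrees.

∠DJE = 83°

1. ∠DEF = 61°  [same arc FD]
2. ∠EDN = 36°  [△END]
3. ∠DJE = 83°  [△EJD]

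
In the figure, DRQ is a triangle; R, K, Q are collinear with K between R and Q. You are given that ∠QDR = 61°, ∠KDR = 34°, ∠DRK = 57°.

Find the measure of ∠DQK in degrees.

1. ∠DRQ = 57°  [K on ray RQ]
2. ∠DQR = 62°  [△DRQ]
3. ∠DQK = 62°  [K on ray QR]

∠DQK = 62°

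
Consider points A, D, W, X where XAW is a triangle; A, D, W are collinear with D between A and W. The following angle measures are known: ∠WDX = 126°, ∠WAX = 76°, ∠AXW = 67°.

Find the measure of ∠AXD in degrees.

1. ∠ADX = 54°  [linear pair at D on AW]
2. ∠DAX = 76°  [D on ray AW]
3. ∠AXD = 50°  [△XAD]

∠AXD = 50°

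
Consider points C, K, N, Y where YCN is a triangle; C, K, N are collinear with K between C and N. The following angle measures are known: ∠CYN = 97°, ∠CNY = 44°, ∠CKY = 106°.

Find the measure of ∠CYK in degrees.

∠CYK = 35°

1. ∠NCY = 39°  [△YCN]
2. ∠KCY = 39°  [K on ray CN]
3. ∠CYK = 35°  [△YCK]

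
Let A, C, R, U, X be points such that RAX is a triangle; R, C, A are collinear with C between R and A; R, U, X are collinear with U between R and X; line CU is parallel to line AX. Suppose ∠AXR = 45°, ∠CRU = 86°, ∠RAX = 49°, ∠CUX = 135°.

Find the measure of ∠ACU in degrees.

∠ACU = 131°

1. ∠CUR = 45°  [CU∥AX, corresponding at U]
2. ∠RCU = 49°  [△RCU]
3. ∠ACU = 131°  [linear pair at C on RA]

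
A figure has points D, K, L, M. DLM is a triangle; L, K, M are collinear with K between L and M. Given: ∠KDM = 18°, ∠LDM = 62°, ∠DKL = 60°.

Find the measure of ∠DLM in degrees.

1. ∠DKM = 120°  [linear pair at K on LM]
2. ∠DMK = 42°  [△DKM]
3. ∠DML = 42°  [K on ray ML]
4. ∠DLM = 76°  [△DLM]

∠DLM = 76°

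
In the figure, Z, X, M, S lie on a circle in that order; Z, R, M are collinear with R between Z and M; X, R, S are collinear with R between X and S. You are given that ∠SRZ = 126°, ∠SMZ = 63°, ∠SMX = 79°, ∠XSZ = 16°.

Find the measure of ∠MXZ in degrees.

∠MXZ = 101°

1. ∠MZS = 38°  [△ZRS]
2. ∠MSZ = 79°  [△ZMS]
3. ∠MXZ = 101°  [cyclic ZXMS, opposite ∠X+∠S]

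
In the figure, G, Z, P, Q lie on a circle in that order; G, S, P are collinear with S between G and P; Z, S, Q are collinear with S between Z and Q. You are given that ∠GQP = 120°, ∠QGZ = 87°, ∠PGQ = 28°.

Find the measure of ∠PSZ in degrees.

∠PSZ = 91°

1. ∠GPQ = 32°  [△GPQ]
2. ∠PZQ = 28°  [same arc PQ]
3. ∠GZQ = 32°  [same arc GQ]
4. ∠GQZ = 61°  [△GZQ]
5. ∠GPZ = 61°  [same arc GZ]
6. ∠PSZ = 91°  [△ZSP]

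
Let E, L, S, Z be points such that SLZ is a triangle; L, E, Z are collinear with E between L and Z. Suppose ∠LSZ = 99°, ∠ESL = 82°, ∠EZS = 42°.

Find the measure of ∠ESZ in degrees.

∠ESZ = 17°

1. ∠LZS = 42°  [E on ray ZL]
2. ∠SLZ = 39°  [△SLZ]
3. ∠ELS = 39°  [E on ray LZ]
4. ∠LES = 59°  [△SLE]
5. ∠SEZ = 121°  [linear pair at E on LZ]
6. ∠ESZ = 17°  [△SEZ]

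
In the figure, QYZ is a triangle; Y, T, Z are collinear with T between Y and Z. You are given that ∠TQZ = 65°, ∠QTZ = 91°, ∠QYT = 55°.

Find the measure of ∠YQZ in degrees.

∠YQZ = 101°

1. ∠QZT = 24°  [△QTZ]
2. ∠QYZ = 55°  [T on ray YZ]
3. ∠QZY = 24°  [T on ray ZY]
4. ∠YQZ = 101°  [△QYZ]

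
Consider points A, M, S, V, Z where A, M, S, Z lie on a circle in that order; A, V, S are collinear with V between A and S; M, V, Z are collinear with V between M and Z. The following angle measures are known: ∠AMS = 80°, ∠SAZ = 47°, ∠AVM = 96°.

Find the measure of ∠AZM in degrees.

1. ∠SMZ = 47°  [same arc SZ]
2. ∠MVS = 84°  [linear pair at V on AS]
3. ∠ASM = 49°  [△MVS]
4. ∠AZM = 49°  [same arc AM]

∠AZM = 49°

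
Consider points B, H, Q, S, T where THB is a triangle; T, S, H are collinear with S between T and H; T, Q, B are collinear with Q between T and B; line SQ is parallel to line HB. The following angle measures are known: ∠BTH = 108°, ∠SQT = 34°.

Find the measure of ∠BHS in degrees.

∠BHS = 38°

1. ∠QTS = 108°  [S on TH, Q on TB]
2. ∠QST = 38°  [△TSQ]
3. ∠HSQ = 142°  [linear pair at S on TH]
4. ∠BHS = 38°  [SQ∥HB, co-interior at H–S]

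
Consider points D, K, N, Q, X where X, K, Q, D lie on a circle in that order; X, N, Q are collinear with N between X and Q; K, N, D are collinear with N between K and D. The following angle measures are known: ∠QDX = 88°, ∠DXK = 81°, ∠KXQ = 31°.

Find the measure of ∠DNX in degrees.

1. ∠QKX = 92°  [cyclic XKQD, opposite ∠K+∠D]
2. ∠DQK = 99°  [cyclic XKQD, opposite ∠X+∠Q]
3. ∠KDQ = 31°  [same arc KQ]
4. ∠KQX = 57°  [△XKQ]
5. ∠DKQ = 50°  [△KQD]
6. ∠KDX = 57°  [same arc XK]
7. ∠DXQ = 50°  [same arc QD]
8. ∠DNX = 73°  [△XND]

∠DNX = 73°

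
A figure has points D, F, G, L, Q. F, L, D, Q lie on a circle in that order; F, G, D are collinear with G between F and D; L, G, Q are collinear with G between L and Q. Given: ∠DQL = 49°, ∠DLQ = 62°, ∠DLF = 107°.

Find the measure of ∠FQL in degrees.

1. ∠DFL = 49°  [same arc LD]
2. ∠FDL = 24°  [△FLD]
3. ∠FQL = 24°  [same arc FL]

∠FQL = 24°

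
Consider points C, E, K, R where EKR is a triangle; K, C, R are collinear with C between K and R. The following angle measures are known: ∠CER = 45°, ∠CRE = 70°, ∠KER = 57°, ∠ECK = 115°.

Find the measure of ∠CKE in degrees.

∠CKE = 53°

1. ∠ERK = 70°  [C on ray RK]
2. ∠EKR = 53°  [△EKR]
3. ∠CKE = 53°  [C on ray KR]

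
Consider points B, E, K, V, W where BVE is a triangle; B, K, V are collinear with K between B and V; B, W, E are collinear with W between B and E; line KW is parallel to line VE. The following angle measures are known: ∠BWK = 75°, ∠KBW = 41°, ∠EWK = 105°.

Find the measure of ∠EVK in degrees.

∠EVK = 64°

1. ∠BKW = 64°  [△BKW]
2. ∠VKW = 116°  [linear pair at K on BV]
3. ∠EVK = 64°  [KW∥VE, co-interior at V–K]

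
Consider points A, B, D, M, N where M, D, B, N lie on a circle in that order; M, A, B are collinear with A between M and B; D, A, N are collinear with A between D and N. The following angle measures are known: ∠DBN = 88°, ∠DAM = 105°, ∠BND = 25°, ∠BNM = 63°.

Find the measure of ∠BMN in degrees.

1. ∠BAN = 105°  [vertical angles at A]
2. ∠MBN = 50°  [△BAN]
3. ∠BMN = 67°  [△MBN]

∠BMN = 67°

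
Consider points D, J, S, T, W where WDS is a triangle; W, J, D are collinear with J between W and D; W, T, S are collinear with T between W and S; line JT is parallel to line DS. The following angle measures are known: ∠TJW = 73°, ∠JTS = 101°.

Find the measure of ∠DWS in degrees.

∠DWS = 28°

1. ∠JTW = 79°  [linear pair at T on WS]
2. ∠JWT = 28°  [△WJT]
3. ∠DWS = 28°  [J on WD, T on WS]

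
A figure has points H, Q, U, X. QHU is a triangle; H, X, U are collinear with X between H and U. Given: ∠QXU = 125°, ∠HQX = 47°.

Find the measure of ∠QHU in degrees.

∠QHU = 78°

1. ∠HXQ = 55°  [linear pair at X on HU]
2. ∠QHX = 78°  [△QHX]
3. ∠QHU = 78°  [X on ray HU]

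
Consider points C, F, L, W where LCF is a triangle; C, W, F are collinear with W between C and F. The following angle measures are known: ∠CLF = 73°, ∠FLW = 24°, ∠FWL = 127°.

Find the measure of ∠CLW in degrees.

1. ∠LFW = 29°  [△LWF]
2. ∠CWL = 53°  [linear pair at W on CF]
3. ∠CFL = 29°  [W on ray FC]
4. ∠FCL = 78°  [△LCF]
5. ∠LCW = 78°  [W on ray CF]
6. ∠CLW = 49°  [△LCW]

∠CLW = 49°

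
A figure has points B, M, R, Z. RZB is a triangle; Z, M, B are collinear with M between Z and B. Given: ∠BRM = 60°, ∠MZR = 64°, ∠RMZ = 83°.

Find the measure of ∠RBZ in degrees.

1. ∠BMR = 97°  [linear pair at M on ZB]
2. ∠MBR = 23°  [△RMB]
3. ∠RBZ = 23°  [M on ray BZ]

∠RBZ = 23°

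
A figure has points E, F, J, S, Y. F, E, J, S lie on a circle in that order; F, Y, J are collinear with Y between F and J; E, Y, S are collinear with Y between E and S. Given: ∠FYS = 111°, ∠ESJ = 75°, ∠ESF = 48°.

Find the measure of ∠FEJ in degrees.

1. ∠EFJ = 75°  [same arc EJ]
2. ∠EJF = 48°  [same arc FE]
3. ∠FEJ = 57°  [△FEJ]

∠FEJ = 57°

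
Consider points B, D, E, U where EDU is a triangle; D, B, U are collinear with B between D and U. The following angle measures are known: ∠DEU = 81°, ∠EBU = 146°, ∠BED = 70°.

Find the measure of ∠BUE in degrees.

∠BUE = 23°

1. ∠DBE = 34°  [linear pair at B on DU]
2. ∠BDE = 76°  [△EDB]
3. ∠EDU = 76°  [B on ray DU]
4. ∠DUE = 23°  [△EDU]
5. ∠BUE = 23°  [B on ray UD]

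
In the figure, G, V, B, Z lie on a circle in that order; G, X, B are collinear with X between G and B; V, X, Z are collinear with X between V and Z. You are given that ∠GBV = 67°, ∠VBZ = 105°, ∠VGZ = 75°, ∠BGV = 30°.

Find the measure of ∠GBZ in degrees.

1. ∠GZV = 67°  [same arc GV]
2. ∠GVZ = 38°  [△GVZ]
3. ∠GBZ = 38°  [same arc GZ]

∠GBZ = 38°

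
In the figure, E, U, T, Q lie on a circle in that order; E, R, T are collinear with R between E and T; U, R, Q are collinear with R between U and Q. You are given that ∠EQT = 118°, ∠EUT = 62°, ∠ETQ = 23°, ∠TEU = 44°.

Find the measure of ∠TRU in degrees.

1. ∠QET = 39°  [△ETQ]
2. ∠ETU = 74°  [△EUT]
3. ∠QUT = 39°  [same arc TQ]
4. ∠TRU = 67°  [△URT]

∠TRU = 67°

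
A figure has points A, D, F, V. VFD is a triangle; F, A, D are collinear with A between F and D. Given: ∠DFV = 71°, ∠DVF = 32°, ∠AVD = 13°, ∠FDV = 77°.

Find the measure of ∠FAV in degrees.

1. ∠ADV = 77°  [A on ray DF]
2. ∠DAV = 90°  [△VAD]
3. ∠FAV = 90°  [linear pair at A on FD]

∠FAV = 90°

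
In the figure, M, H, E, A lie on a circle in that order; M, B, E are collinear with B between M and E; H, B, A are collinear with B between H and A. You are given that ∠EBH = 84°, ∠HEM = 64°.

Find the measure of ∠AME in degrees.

∠AME = 32°

1. ∠ABM = 84°  [vertical angles at B]
2. ∠HAM = 64°  [same arc MH]
3. ∠AME = 32°  [△MBA]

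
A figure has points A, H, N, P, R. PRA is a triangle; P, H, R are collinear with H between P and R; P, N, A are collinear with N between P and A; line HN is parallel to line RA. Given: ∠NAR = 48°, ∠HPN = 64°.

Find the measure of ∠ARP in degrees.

∠ARP = 68°

1. ∠PAR = 48°  [N on ray AP]
2. ∠APR = 64°  [H on PR, N on PA]
3. ∠ARP = 68°  [△PRA]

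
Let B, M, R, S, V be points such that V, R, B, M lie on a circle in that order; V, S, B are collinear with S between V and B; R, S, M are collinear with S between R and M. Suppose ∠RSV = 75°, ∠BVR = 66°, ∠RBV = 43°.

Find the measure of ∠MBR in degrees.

∠MBR = 82°

1. ∠BSR = 105°  [linear pair at S on VB]
2. ∠BMR = 66°  [same arc RB]
3. ∠BRM = 32°  [△RSB]
4. ∠MBR = 82°  [△RBM]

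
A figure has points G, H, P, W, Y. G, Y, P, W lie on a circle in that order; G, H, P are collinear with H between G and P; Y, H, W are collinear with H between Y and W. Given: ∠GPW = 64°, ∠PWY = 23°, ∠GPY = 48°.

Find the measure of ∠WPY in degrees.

1. ∠GYW = 64°  [same arc GW]
2. ∠GWY = 48°  [same arc GY]
3. ∠WGY = 68°  [△GYW]
4. ∠WPY = 112°  [cyclic GYPW, opposite ∠G+∠P]

∠WPY = 112°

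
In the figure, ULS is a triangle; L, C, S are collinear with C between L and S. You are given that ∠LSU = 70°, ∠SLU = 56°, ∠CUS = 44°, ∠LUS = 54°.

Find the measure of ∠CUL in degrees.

∠CUL = 10°

1. ∠CSU = 70°  [C on ray SL]
2. ∠CLU = 56°  [C on ray LS]
3. ∠SCU = 66°  [△UCS]
4. ∠LCU = 114°  [linear pair at C on LS]
5. ∠CUL = 10°  [△ULC]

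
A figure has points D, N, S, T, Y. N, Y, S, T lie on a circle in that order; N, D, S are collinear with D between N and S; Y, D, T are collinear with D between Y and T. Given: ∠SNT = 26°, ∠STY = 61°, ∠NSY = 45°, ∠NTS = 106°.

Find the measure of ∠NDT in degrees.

1. ∠NST = 48°  [△NST]
2. ∠SDT = 71°  [△SDT]
3. ∠NDT = 109°  [linear pair at D on NS]

∠NDT = 109°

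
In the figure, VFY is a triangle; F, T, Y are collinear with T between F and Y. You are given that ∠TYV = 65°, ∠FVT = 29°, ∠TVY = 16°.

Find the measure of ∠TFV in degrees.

1. ∠VTY = 99°  [△VTY]
2. ∠FTV = 81°  [linear pair at T on FY]
3. ∠TFV = 70°  [△VFT]

∠TFV = 70°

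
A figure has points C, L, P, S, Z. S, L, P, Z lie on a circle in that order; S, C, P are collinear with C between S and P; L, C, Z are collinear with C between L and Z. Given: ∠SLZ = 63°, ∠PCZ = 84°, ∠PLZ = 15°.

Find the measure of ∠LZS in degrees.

∠LZS = 69°

1. ∠SCZ = 96°  [linear pair at C on SP]
2. ∠PSZ = 15°  [same arc PZ]
3. ∠LZS = 69°  [△SCZ]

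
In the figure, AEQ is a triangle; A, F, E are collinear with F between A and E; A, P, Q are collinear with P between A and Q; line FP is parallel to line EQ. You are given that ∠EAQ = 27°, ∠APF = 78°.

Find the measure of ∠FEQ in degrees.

1. ∠FAP = 27°  [F on AE, P on AQ]
2. ∠AFP = 75°  [△AFP]
3. ∠EFP = 105°  [linear pair at F on AE]
4. ∠FEQ = 75°  [FP∥EQ, co-interior at E–F]

∠FEQ = 75°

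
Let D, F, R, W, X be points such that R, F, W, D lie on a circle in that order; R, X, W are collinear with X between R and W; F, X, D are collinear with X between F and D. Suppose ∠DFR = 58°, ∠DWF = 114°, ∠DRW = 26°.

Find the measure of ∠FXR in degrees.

∠FXR = 82°

1. ∠DFW = 26°  [same arc WD]
2. ∠FDW = 40°  [△FWD]
3. ∠FRW = 40°  [same arc FW]
4. ∠FXR = 82°  [△RXF]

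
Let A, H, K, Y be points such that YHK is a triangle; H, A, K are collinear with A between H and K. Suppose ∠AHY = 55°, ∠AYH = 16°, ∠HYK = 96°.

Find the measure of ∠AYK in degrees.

∠AYK = 80°

1. ∠HAY = 109°  [△YHA]
2. ∠KHY = 55°  [A on ray HK]
3. ∠HKY = 29°  [△YHK]
4. ∠KAY = 71°  [linear pair at A on HK]
5. ∠AKY = 29°  [A on ray KH]
6. ∠AYK = 80°  [△YAK]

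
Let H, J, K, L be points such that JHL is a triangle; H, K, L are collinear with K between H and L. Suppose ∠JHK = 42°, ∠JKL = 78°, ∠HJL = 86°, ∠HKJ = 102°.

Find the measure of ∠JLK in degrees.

∠JLK = 52°

1. ∠JHL = 42°  [K on ray HL]
2. ∠HLJ = 52°  [△JHL]
3. ∠JLK = 52°  [K on ray LH]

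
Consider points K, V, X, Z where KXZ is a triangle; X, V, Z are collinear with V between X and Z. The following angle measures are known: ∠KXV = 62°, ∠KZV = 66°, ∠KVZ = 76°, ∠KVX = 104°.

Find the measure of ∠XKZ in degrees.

∠XKZ = 52°

1. ∠KXZ = 62°  [V on ray XZ]
2. ∠KZX = 66°  [V on ray ZX]
3. ∠XKZ = 52°  [△KXZ]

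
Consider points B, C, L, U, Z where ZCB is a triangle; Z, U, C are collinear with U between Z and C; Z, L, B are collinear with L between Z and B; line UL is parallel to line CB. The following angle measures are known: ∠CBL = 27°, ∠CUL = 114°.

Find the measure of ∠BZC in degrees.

1. ∠CBZ = 27°  [L on ray BZ]
2. ∠LUZ = 66°  [linear pair at U on ZC]
3. ∠ULZ = 27°  [UL∥CB, corresponding at L]
4. ∠LZU = 87°  [△ZUL]
5. ∠BZC = 87°  [U on ZC, L on ZB]

∠BZC = 87°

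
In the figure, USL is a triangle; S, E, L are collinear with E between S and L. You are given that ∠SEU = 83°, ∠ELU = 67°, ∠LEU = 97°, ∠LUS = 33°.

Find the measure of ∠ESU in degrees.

1. ∠SLU = 67°  [E on ray LS]
2. ∠LSU = 80°  [△USL]
3. ∠ESU = 80°  [E on ray SL]

∠ESU = 80°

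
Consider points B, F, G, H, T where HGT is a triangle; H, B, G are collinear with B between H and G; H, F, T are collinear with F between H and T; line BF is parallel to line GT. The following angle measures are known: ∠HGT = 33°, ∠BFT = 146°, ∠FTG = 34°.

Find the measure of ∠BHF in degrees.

1. ∠FBH = 33°  [BF∥GT, corresponding at B]
2. ∠BFH = 34°  [linear pair at F on HT]
3. ∠BHF = 113°  [△HBF]

∠BHF = 113°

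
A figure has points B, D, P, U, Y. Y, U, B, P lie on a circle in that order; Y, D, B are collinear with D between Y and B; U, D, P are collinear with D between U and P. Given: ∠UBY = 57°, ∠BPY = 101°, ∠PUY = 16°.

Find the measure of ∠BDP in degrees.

1. ∠BUY = 79°  [cyclic YUBP, opposite ∠U+∠P]
2. ∠PBY = 16°  [same arc YP]
3. ∠BYU = 44°  [△YUB]
4. ∠BPU = 44°  [same arc UB]
5. ∠BDP = 120°  [△BDP]

∠BDP = 120°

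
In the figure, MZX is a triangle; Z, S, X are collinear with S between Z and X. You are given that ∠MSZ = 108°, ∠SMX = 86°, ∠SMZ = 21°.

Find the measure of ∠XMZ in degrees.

1. ∠MZS = 51°  [△MZS]
2. ∠MSX = 72°  [linear pair at S on ZX]
3. ∠MXS = 22°  [△MSX]
4. ∠MZX = 51°  [S on ray ZX]
5. ∠MXZ = 22°  [S on ray XZ]
6. ∠XMZ = 107°  [△MZX]

∠XMZ = 107°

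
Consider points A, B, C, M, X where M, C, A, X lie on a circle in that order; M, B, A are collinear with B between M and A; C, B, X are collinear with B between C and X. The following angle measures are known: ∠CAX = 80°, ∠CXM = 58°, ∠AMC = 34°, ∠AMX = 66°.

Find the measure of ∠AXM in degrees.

1. ∠CAM = 58°  [same arc MC]
2. ∠ACM = 88°  [△MCA]
3. ∠AXM = 92°  [cyclic MCAX, opposite ∠C+∠X]

∠AXM = 92°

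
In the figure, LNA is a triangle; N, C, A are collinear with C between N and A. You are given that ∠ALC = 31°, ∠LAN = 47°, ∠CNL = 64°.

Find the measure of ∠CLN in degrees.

∠CLN = 38°

1. ∠CAL = 47°  [C on ray AN]
2. ∠ACL = 102°  [△LCA]
3. ∠LCN = 78°  [linear pair at C on NA]
4. ∠CLN = 38°  [△LNC]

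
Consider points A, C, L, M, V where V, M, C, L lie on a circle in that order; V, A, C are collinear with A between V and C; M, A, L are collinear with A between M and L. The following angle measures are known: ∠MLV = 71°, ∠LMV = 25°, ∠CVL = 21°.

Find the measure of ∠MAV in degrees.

∠MAV = 92°

1. ∠MCV = 71°  [same arc VM]
2. ∠CML = 21°  [same arc CL]
3. ∠CAM = 88°  [△MAC]
4. ∠MAV = 92°  [linear pair at A on VC]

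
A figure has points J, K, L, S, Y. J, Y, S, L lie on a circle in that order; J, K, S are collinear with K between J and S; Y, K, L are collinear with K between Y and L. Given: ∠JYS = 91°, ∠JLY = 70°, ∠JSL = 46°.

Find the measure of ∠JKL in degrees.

∠JKL = 65°

1. ∠JLS = 89°  [cyclic JYSL, opposite ∠Y+∠L]
2. ∠LJS = 45°  [△JSL]
3. ∠JKL = 65°  [△JKL]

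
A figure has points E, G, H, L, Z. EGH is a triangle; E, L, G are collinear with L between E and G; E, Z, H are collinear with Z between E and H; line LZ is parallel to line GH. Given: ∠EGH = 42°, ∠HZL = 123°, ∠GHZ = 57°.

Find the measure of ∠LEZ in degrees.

1. ∠ELZ = 42°  [LZ∥GH, corresponding at L]
2. ∠EZL = 57°  [linear pair at Z on EH]
3. ∠LEZ = 81°  [△ELZ]

∠LEZ = 81°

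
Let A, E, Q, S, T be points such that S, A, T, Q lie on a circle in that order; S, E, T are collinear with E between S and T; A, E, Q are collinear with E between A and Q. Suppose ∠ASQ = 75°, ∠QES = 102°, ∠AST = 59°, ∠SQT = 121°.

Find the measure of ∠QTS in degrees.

∠QTS = 43°

1. ∠QET = 78°  [linear pair at E on ST]
2. ∠AQT = 59°  [same arc AT]
3. ∠QTS = 43°  [△TEQ]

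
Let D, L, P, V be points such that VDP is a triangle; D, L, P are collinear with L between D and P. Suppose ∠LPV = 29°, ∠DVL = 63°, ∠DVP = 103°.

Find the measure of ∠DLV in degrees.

1. ∠DPV = 29°  [L on ray PD]
2. ∠PDV = 48°  [△VDP]
3. ∠LDV = 48°  [L on ray DP]
4. ∠DLV = 69°  [△VDL]

∠DLV = 69°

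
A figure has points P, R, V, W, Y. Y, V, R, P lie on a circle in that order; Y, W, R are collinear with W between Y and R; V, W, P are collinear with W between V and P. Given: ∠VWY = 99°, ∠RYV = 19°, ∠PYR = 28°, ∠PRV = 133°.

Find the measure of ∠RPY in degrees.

1. ∠PWR = 99°  [vertical angles at W]
2. ∠RPV = 19°  [same arc VR]
3. ∠PRY = 62°  [△RWP]
4. ∠RPY = 90°  [△YRP]

∠RPY = 90°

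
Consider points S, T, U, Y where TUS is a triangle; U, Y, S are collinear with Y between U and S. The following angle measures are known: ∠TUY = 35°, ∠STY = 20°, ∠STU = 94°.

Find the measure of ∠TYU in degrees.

1. ∠SUT = 35°  [Y on ray US]
2. ∠TSU = 51°  [△TUS]
3. ∠TSY = 51°  [Y on ray SU]
4. ∠SYT = 109°  [△TYS]
5. ∠TYU = 71°  [linear pair at Y on US]

∠TYU = 71°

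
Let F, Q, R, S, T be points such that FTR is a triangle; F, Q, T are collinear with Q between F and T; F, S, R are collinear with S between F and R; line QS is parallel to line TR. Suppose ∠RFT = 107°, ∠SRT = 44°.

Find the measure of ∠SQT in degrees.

1. ∠FRT = 44°  [S on ray RF]
2. ∠FTR = 29°  [△FTR]
3. ∠FQS = 29°  [QS∥TR, corresponding at Q]
4. ∠SQT = 151°  [linear pair at Q on FT]

∠SQT = 151°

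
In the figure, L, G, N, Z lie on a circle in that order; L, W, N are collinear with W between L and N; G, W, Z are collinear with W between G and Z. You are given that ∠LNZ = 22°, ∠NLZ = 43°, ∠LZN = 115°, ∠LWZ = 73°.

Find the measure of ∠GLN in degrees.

1. ∠NGZ = 43°  [same arc NZ]
2. ∠LGN = 65°  [cyclic LGNZ, opposite ∠G+∠Z]
3. ∠GWN = 73°  [vertical angles at W]
4. ∠GNL = 64°  [△GWN]
5. ∠GLN = 51°  [△LGN]

∠GLN = 51°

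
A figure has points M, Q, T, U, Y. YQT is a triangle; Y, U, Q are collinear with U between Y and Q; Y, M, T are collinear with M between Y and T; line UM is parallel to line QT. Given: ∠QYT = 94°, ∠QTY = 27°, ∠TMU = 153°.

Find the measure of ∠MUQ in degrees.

∠MUQ = 121°

1. ∠TQY = 59°  [△YQT]
2. ∠MUY = 59°  [UM∥QT, corresponding at U]
3. ∠MUQ = 121°  [linear pair at U on YQ]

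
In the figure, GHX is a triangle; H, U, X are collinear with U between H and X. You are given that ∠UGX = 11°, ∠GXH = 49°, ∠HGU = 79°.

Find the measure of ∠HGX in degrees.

1. ∠GXU = 49°  [U on ray XH]
2. ∠GUX = 120°  [△GUX]
3. ∠GUH = 60°  [linear pair at U on HX]
4. ∠GHU = 41°  [△GHU]
5. ∠GHX = 41°  [U on ray HX]
6. ∠HGX = 90°  [△GHX]

∠HGX = 90°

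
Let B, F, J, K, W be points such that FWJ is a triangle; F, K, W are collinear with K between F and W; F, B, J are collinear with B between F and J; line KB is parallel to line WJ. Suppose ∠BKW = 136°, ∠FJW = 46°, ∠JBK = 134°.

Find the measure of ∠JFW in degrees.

∠JFW = 90°

1. ∠BKF = 44°  [linear pair at K on FW]
2. ∠FBK = 46°  [KB∥WJ, corresponding at B]
3. ∠BFK = 90°  [△FKB]
4. ∠JFW = 90°  [K on FW, B on FJ]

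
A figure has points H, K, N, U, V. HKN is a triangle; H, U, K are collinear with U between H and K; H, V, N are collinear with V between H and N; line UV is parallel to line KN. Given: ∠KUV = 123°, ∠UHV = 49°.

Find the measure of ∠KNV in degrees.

∠KNV = 74°

1. ∠HUV = 57°  [linear pair at U on HK]
2. ∠HVU = 74°  [△HUV]
3. ∠NVU = 106°  [linear pair at V on HN]
4. ∠KNV = 74°  [UV∥KN, co-interior at N–V]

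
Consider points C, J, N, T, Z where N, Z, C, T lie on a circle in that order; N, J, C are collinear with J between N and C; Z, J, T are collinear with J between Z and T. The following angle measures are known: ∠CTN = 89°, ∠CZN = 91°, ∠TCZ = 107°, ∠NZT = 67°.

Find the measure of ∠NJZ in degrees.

∠NJZ = 64°

1. ∠TNZ = 73°  [cyclic NZCT, opposite ∠N+∠C]
2. ∠NTZ = 40°  [△NZT]
3. ∠NCZ = 40°  [same arc NZ]
4. ∠CNZ = 49°  [△NZC]
5. ∠NJZ = 64°  [△NJZ]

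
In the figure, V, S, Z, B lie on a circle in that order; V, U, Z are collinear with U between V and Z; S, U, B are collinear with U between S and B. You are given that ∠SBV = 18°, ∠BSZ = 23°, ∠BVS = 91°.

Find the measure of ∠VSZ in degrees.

∠VSZ = 94°

1. ∠BSV = 71°  [△VSB]
2. ∠BVZ = 23°  [same arc ZB]
3. ∠BZV = 71°  [same arc VB]
4. ∠VBZ = 86°  [△VZB]
5. ∠VSZ = 94°  [cyclic VSZB, opposite ∠S+∠B]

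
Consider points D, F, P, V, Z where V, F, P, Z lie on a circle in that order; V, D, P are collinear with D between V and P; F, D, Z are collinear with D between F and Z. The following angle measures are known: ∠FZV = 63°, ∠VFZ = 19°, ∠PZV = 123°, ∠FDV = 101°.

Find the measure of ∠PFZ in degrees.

∠PFZ = 38°

1. ∠FPV = 63°  [same arc VF]
2. ∠FDP = 79°  [linear pair at D on VP]
3. ∠PFZ = 38°  [△FDP]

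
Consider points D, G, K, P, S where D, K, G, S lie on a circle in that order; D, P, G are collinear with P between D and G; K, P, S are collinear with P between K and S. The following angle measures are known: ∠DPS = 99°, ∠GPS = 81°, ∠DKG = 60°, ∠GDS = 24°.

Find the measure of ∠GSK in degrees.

1. ∠DSG = 120°  [cyclic DKGS, opposite ∠K+∠S]
2. ∠DGS = 36°  [△DGS]
3. ∠GSK = 63°  [△GPS]

∠GSK = 63°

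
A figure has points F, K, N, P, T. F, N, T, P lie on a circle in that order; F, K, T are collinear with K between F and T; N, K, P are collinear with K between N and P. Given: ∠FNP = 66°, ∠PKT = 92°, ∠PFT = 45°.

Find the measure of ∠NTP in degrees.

∠NTP = 113°

1. ∠FTP = 66°  [same arc FP]
2. ∠NPT = 22°  [△TKP]
3. ∠PNT = 45°  [same arc TP]
4. ∠NTP = 113°  [△NTP]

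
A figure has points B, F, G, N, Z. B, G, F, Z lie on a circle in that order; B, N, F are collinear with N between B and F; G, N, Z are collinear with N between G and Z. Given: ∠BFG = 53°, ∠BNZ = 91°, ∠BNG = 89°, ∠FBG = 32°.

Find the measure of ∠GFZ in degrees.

∠GFZ = 112°

1. ∠FNG = 91°  [vertical angles at N]
2. ∠FZG = 32°  [same arc GF]
3. ∠FGZ = 36°  [△GNF]
4. ∠GFZ = 112°  [△GFZ]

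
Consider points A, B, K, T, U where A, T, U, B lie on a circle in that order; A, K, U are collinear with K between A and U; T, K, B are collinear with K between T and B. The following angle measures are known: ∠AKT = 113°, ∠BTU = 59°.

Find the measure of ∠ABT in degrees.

1. ∠BKU = 113°  [vertical angles at K]
2. ∠BAU = 59°  [same arc UB]
3. ∠AKB = 67°  [linear pair at K on AU]
4. ∠ABT = 54°  [△AKB]

∠ABT = 54°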